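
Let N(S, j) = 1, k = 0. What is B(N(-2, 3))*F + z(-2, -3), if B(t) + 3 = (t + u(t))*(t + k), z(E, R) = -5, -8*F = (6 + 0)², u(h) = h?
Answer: -½ ≈ -0.50000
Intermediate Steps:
F = -9/2 (F = -(6 + 0)²/8 = -⅛*6² = -⅛*36 = -9/2 ≈ -4.5000)
B(t) = -3 + 2*t² (B(t) = -3 + (t + t)*(t + 0) = -3 + (2*t)*t = -3 + 2*t²)
B(N(-2, 3))*F + z(-2, -3) = (-3 + 2*1²)*(-9/2) - 5 = (-3 + 2*1)*(-9/2) - 5 = (-3 + 2)*(-9/2) - 5 = -1*(-9/2) - 5 = 9/2 - 5 = -½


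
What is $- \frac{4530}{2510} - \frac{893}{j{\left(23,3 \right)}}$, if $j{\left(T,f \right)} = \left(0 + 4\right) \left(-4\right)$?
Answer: $\frac{216895}{4016} \approx 54.008$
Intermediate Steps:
$j{\left(T,f \right)} = -16$ ($j{\left(T,f \right)} = 4 \left(-4\right) = -16$)
$- \frac{4530}{2510} - \frac{893}{j{\left(23,3 \right)}} = - \frac{4530}{2510} - \frac{893}{-16} = \left(-4530\right) \frac{1}{2510} - - \frac{893}{16} = - \frac{453}{251} + \frac{893}{16} = \frac{216895}{4016}$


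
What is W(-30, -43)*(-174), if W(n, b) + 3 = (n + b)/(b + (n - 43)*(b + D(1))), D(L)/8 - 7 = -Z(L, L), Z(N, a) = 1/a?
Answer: 33379/68 ≈ 490.87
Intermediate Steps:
D(L) = 56 - 8/L (D(L) = 56 + 8*(-1/L) = 56 - 8/L)
W(n, b) = -3 + (b + n)/(b + (-43 + n)*(48 + b)) (W(n, b) = -3 + (n + b)/(b + (n - 43)*(b + (56 - 8/1))) = -3 + (b + n)/(b + (-43 + n)*(b + (56 - 8*1))) = -3 + (b + n)/(b + (-43 + n)*(b + (56 - 8))) = -3 + (b + n)/(b + (-43 + n)*(b + 48)) = -3 + (b + n)/(b + (-43 + n)*(48 + b)))
W(-30, -43)*(-174) = ((6192 - 143*(-30) + 127*(-43) - 3*(-43)*(-30))/(-2064 - 42*(-43) + 48*(-30) - 43*(-30)))*(-174) = ((6192 + 4290 - 5461 - 3870)/(-2064 + 1806 - 1440 + 1290))*(-174) = (1151/(-408))*(-174) = -1/408*1151*(-174) = -1151/408*(-174) = 33379/68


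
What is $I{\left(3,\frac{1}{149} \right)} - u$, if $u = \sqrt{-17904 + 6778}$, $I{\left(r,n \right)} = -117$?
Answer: $-117 - i \sqrt{11126} \approx -117.0 - 105.48 i$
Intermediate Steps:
$u = i \sqrt{11126}$ ($u = \sqrt{-11126} = i \sqrt{11126} \approx 105.48 i$)
$I{\left(3,\frac{1}{149} \right)} - u = -117 - i \sqrt{11126}$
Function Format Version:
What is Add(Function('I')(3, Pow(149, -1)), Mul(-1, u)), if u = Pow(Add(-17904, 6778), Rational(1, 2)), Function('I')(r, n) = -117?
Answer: Add(-117, Mul(-1, I, Pow(11126, Rational(1, 2)))) ≈ Add(-117.00, Mul(-105.48, I))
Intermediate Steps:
u = Mul(I, Pow(11126, Rational(1, 2))) (u = Pow(-11126, Rational(1, 2)) = Mul(I, Pow(11126, Rational(1, 2))) ≈ Mul(105.48, I))
Add(Function('I')(3, Pow(149, -1)), Mul(-1, u)) = Add(-117, Mul(-1, Mul(I, Pow(11126, Rational(1, 2))))) = Add(-117, Mul(-1, I, Pow(11126, Rational(1, 2))))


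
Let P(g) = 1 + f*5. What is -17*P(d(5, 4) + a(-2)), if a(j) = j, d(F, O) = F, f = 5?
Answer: -442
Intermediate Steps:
P(g) = 26 (P(g) = 1 + 5*5 = 1 + 25 = 26)
-17*P(d(5, 4) + a(-2)) = -17*26 = -442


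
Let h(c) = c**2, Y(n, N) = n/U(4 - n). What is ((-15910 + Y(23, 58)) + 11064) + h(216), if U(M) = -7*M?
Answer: 5560753/133 ≈ 41810.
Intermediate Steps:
Y(n, N) = n/(-28 + 7*n) (Y(n, N) = n/((-7*(4 - n))) = n/(-28 + 7*n))
((-15910 + Y(23, 58)) + 11064) + h(216) = ((-15910 + (1/7)*23/(-4 + 23)) + 11064) + 216**2 = ((-15910 + (1/7)*23/19) + 11064) + 46656 = ((-15910 + (1/7)*23*(1/19)) + 11064) + 46656 = ((-15910 + 23/133) + 11064) + 46656 = (-2116007/133 + 11064) + 46656 = -644495/133 + 46656 = 5560753/133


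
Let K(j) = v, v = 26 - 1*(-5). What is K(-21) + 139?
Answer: 170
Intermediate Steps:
v = 31 (v = 26 + 5 = 31)
K(j) = 31
K(-21) + 139 = 31 + 139 = 170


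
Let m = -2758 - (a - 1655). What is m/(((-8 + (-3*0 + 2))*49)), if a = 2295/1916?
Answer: 2115643/563304 ≈ 3.7558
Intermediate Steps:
a = 2295/1916 (a = 2295*(1/1916) = 2295/1916 ≈ 1.1978)
m = -2115643/1916 (m = -2758 - (2295/1916 - 1655) = -2758 - 1*(-3168685/1916) = -2758 + 3168685/1916 = -2115643/1916 ≈ -1104.2)
m/(((-8 + (-3*0 + 2))*49)) = -2115643*1/(49*(-8 + (-3*0 + 2)))/1916 = -2115643*1/(49*(-8 + (0 + 2)))/1916 = -2115643*1/(49*(-8 + 2))/1916 = -2115643/(1916*((-6*49))) = -2115643/1916/(-294) = -2115643/1916*(-1/294) = 2115643/563304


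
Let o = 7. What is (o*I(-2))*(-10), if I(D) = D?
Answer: 140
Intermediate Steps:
(o*I(-2))*(-10) = (7*(-2))*(-10) = -14*(-10) = 140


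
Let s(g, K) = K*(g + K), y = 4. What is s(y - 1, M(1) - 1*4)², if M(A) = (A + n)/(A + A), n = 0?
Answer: 49/16 ≈ 3.0625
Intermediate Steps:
M(A) = ½ (M(A) = (A + 0)/(A + A) = A/((2*A)) = A*(1/(2*A)) = ½)
s(g, K) = K*(K + g)
s(y - 1, M(1) - 1*4)² = ((½ - 1*4)*((½ - 1*4) + (4 - 1)))² = ((½ - 4)*((½ - 4) + 3))² = (-7*(-7/2 + 3)/2)² = (-7/2*(-½))² = (7/4)² = 49/16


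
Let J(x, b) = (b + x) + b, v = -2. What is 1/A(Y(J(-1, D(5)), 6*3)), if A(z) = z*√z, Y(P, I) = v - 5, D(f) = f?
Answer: I*√7/49 ≈ 0.053995*I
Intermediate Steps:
J(x, b) = x + 2*b
Y(P, I) = -7 (Y(P, I) = -2 - 5 = -7)
A(z) = z^(3/2)
1/A(Y(J(-1, D(5)), 6*3)) = 1/((-7)^(3/2)) = 1/(-7*I*√7) = I*√7/49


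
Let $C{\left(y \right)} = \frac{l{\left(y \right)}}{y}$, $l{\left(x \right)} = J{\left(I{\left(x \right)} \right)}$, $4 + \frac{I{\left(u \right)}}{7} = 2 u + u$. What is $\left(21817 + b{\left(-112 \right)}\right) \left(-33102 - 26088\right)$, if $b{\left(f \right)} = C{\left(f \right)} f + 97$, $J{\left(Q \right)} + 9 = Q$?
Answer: $-1155684750$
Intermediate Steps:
$I{\left(u \right)} = -28 + 21 u$ ($I{\left(u \right)} = -28 + 7 \left(2 u + u\right) = -28 + 7 \cdot 3 u = -28 + 21 u$)
$J{\left(Q \right)} = -9 + Q$
$l{\left(x \right)} = -37 + 21 x$ ($l{\left(x \right)} = -9 + \left(-28 + 21 x\right) = -37 + 21 x$)
$C{\left(y \right)} = \frac{-37 + 21 y}{y}$
$b{\left(f \right)} = 97 + f \left(21 - \frac{37}{f}\right)$ ($b{\left(f \right)} = \left(21 - \frac{37}{f}\right) f + 97 = f \left(21 - \frac{37}{f}\right) + 97 = 97 + f \left(21 - \frac{37}{f}\right)$)
$\left(21817 + b{\left(-112 \right)}\right) \left(-33102 - 26088\right) = \left(21817 + \left(60 + 21 \left(-112\right)\right)\right) \left(-33102 - 26088\right) = \left(21817 + \left(60 - 2352\right)\right) \left(-59190\right) = \left(21817 - 2292\right) \left(-59190\right) = 19525 \left(-59190\right) = -1155684750$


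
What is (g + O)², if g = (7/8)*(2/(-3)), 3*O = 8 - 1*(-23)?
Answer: 1521/16 ≈ 95.063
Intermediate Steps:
O = 31/3 (O = (8 - 1*(-23))/3 = (8 + 23)/3 = (⅓)*31 = 31/3 ≈ 10.333)
g = -7/12 (g = (7*(⅛))*(2*(-⅓)) = (7/8)*(-⅔) = -7/12 ≈ -0.58333)
(g + O)² = (-7/12 + 31/3)² = (39/4)² = 1521/16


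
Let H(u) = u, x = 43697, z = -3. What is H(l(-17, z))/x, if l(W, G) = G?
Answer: -3/43697 ≈ -6.8655e-5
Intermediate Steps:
H(l(-17, z))/x = -3/43697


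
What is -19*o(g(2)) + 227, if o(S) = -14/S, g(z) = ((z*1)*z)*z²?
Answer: 1949/8 ≈ 243.63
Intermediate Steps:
g(z) = z⁴ (g(z) = (z*z)*z² = z²*z² = z⁴)
-19*o(g(2)) + 227 = -(-266)/(2⁴) + 227 = -(-266)/16 + 227 = -19*(-7/8) + 227 = 133/8 + 227 = 1949/8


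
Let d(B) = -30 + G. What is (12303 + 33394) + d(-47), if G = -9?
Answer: 45658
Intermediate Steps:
d(B) = -39 (d(B) = -30 - 9 = -39)
(12303 + 33394) + d(-47) = (12303 + 33394) - 39 = 45697 - 39 = 45658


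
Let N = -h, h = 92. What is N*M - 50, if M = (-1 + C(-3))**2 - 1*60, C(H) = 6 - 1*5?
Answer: 5470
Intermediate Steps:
C(H) = 1 (C(H) = 6 - 5 = 1)
N = -92 (N = -1*92 = -92)
M = -60 (M = (-1 + 1)**2 - 1*60 = 0**2 - 60 = 0 - 60 = -60)
N*M - 50 = -92*(-60) - 50 = 5520 - 50 = 5470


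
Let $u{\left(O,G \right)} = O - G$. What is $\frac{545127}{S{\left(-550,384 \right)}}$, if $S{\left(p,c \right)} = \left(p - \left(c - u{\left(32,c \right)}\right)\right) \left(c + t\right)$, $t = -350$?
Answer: $- \frac{545127}{43724} \approx -12.467$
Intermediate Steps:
$S{\left(p,c \right)} = \left(-350 + c\right) \left(32 + p - 2 c\right)$ ($S{\left(p,c \right)} = \left(p - \left(-32 + 2 c\right)\right) \left(c - 350\right) = \left(p - \left(-32 + 2 c\right)\right) \left(-350 + c\right) = \left(32 + p - 2 c\right) \left(-350 + c\right) = \left(-350 + c\right) \left(32 + p - 2 c\right)$)
$\frac{545127}{S{\left(-550,384 \right)}} = \frac{545127}{-11200 - -192500 - 2 \cdot 384^{2} + 732 \cdot 384 + 384 \left(-550\right)} = \frac{545127}{-11200 + 192500 - 294912 + 281088 - 211200} = \frac{545127}{-43724} = 545127 \left(- \frac{1}{43724}\right) = - \frac{545127}{43724}$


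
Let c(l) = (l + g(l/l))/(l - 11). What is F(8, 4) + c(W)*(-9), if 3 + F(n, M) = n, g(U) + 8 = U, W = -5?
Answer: -7/4 ≈ -1.7500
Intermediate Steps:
g(U) = -8 + U
F(n, M) = -3 + n
c(l) = (-7 + l)/(-11 + l) (c(l) = (l + (-8 + l/l))/(l - 11) = (l + (-8 + 1))/(-11 + l) = (l - 7)/(-11 + l) = (-7 + l)/(-11 + l))
F(8, 4) + c(W)*(-9) = (-3 + 8) + ((-7 - 5)/(-11 - 5))*(-9) = 5 + (-12/(-16))*(-9) = 5 - 1/16*(-12)*(-9) = 5 + (¾)*(-9) = 5 - 27/4 = -7/4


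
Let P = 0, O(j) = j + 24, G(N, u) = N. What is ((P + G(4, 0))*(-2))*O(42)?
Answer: -528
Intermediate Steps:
O(j) = 24 + j
((P + G(4, 0))*(-2))*O(42) = ((0 + 4)*(-2))*(24 + 42) = (4*(-2))*66 = -8*66 = -528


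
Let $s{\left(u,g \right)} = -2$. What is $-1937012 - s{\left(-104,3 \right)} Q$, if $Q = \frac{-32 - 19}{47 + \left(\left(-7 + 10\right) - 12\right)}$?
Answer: $- \frac{36803279}{19} \approx -1.937 \cdot 10^{6}$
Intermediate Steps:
$Q = - \frac{51}{38}$ ($Q = - \frac{51}{47 + \left(3 - 12\right)} = - \frac{51}{47 - 9} = - \frac{51}{38} \approx -1.3421$)
$-1937012 - s{\left(-104,3 \right)} Q = -1937012 - \left(-2\right) \left(- \frac{51}{38}\right) = -1937012 - \frac{51}{19} = - \frac{36803279}{19}$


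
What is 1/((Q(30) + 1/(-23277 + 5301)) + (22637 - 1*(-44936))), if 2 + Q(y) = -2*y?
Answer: 17976/1213577735 ≈ 1.4812e-5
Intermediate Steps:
Q(y) = -2 - 2*y
1/((Q(30) + 1/(-23277 + 5301)) + (22637 - 1*(-44936))) = 1/(((-2 - 2*30) + 1/(-23277 + 5301)) + (22637 - 1*(-44936))) = 1/(((-2 - 60) + 1/(-17976)) + (22637 + 44936)) = 1/((-62 - 1/17976) + 67573) = 1/(-1114513/17976 + 67573) = 1/(1213577735/17976) = 17976/1213577735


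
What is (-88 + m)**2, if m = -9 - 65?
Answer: 26244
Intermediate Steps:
m = -74
(-88 + m)**2 = (-88 - 74)**2 = (-162)**2 = 26244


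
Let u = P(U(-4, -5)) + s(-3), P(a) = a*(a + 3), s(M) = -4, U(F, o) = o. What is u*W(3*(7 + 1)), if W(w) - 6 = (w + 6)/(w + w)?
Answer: 159/4 ≈ 39.750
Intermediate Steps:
P(a) = a*(3 + a)
W(w) = 6 + (6 + w)/(2*w) (W(w) = 6 + (w + 6)/(w + w) = 6 + (6 + w)/((2*w)) = 6 + (6 + w)*(1/(2*w)) = 6 + (6 + w)/(2*w))
u = 6 (u = -5*(3 - 5) - 4 = -5*(-2) - 4 = 10 - 4 = 6)
u*W(3*(7 + 1)) = 6*(13/2 + 3/((3*(7 + 1)))) = 6*(13/2 + 3/((3*8))) = 6*(13/2 + 3/24) = 6*(13/2 + 3*(1/24)) = 6*(13/2 + 1/8) = 6*(53/8) = 159/4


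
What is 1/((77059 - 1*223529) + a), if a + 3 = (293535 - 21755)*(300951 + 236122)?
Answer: 1/145965553467 ≈ 6.8509e-12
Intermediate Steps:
a = 145965699937 (a = -3 + (293535 - 21755)*(300951 + 236122) = -3 + 271780*537073 = -3 + 145965699940 = 145965699937)
1/((77059 - 1*223529) + a) = 1/((77059 - 1*223529) + 145965699937) = 1/((77059 - 223529) + 145965699937) = 1/(-146470 + 145965699937) = 1/145965553467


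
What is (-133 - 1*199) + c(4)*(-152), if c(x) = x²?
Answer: -2764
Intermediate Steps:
(-133 - 1*199) + c(4)*(-152) = (-133 - 1*199) + 4²*(-152) = (-133 - 199) + 16*(-152) = -332 - 2432 = -2764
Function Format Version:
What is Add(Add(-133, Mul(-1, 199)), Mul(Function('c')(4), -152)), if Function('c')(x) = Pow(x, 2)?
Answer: -2764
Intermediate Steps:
Add(Add(-133, Mul(-1, 199)), Mul(Function('c')(4), -152)) = Add(Add(-133, Mul(-1, 199)), Mul(Pow(4, 2), -152)) = Add(Add(-133, -199), Mul(16, -152)) = Add(-332, -2432) = -2764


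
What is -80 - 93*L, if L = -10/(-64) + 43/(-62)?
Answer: -961/32 ≈ -30.031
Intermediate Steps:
L = -533/992 (L = -10*(-1/64) + 43*(-1/62) = 5/32 - 43/62 = -533/992 ≈ -0.53730)
-80 - 93*L = -80 - 93*(-533/992) = -80 + 1599/32 = -961/32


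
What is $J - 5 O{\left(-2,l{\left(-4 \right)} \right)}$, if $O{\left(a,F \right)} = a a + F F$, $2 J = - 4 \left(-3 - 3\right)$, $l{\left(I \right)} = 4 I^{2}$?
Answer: $-20488$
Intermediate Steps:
$J = 12$ ($J = \frac{\left(-4\right) \left(-3 - 3\right)}{2} = \frac{\left(-4\right) \left(-6\right)}{2} = \frac{1}{2} \cdot 24 = 12$)
$O{\left(a,F \right)} = F^{2} + a^{2}$ ($O{\left(a,F \right)} = a^{2} + F^{2} = F^{2} + a^{2}$)
$J - 5 O{\left(-2,l{\left(-4 \right)} \right)} = 12 - 5 \left(\left(4 \left(-4\right)^{2}\right)^{2} + \left(-2\right)^{2}\right) = 12 - 5 \left(\left(4 \cdot 16\right)^{2} + 4\right) = 12 - 5 \left(64^{2} + 4\right) = 12 - 5 \left(4096 + 4\right) = 12 - 20500 = -20488$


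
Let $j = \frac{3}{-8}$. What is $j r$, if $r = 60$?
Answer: $- \frac{45}{2} \approx -22.5$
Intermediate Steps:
$j = - \frac{3}{8}$ ($j = 3 \left(- \frac{1}{8}\right) = - \frac{3}{8} \approx -0.375$)
$j r = \left(- \frac{3}{8}\right) 60 = - \frac{45}{2}$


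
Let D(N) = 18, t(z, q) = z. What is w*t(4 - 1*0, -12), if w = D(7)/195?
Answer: 24/65 ≈ 0.36923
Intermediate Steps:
w = 6/65 (w = 18/195 = 18*(1/195) = 6/65 ≈ 0.092308)
w*t(4 - 1*0, -12) = 6*(4 - 1*0)/65 = 6*(4 + 0)/65 = (6/65)*4 = 24/65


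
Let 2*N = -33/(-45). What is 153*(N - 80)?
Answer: -121839/10 ≈ -12184.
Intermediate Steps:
N = 11/30 (N = (-33/(-45))/2 = (-33*(-1/45))/2 = (½)*(11/15) = 11/30 ≈ 0.36667)
153*(N - 80) = 153*(11/30 - 80) = 153*(-2389/30) = -121839/10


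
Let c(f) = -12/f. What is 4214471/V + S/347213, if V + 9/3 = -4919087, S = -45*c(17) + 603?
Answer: -24823343128301/29035523934890 ≈ -0.85493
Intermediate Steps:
S = 10791/17 (S = -(-540)/17 + 603 = -45*(-12/17) + 603 = 540/17 + 603 = 10791/17 ≈ 634.76)
V = -4919090 (V = -3 - 4919087 = -4919090)
4214471/V + S/347213 = 4214471/(-4919090) + (10791/17)/347213 = 4214471*(-1/4919090) + (10791/17)*(1/347213) = -4214471/4919090 + 10791/5902621 = -24823343128301/29035523934890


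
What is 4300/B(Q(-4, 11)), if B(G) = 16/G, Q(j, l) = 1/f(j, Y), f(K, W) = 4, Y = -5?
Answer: 1075/16 ≈ 67.188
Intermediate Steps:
Q(j, l) = 1/4
4300/B(Q(-4, 11)) = 4300/((16/(1/4))) = 4300/((16*4)) = 4300/64 = 4300*(1/64) = 1075/16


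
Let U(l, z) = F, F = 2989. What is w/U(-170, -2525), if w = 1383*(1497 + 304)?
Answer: 2490783/2989 ≈ 833.32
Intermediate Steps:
w = 2490783 (w = 1383*1801 = 2490783)
U(l, z) = 2989
w/U(-170, -2525) = 2490783/2989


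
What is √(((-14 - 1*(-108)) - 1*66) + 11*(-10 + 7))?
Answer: I*√5 ≈ 2.2361*I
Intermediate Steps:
√(((-14 - 1*(-108)) - 1*66) + 11*(-10 + 7)) = √(((-14 + 108) - 66) + 11*(-3)) = √((94 - 66) - 33) = √(28 - 33) = √(-5) = I*√5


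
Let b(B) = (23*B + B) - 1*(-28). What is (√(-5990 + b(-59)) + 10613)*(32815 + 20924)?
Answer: 570332007 + 53739*I*√7378 ≈ 5.7033e+8 + 4.6159e+6*I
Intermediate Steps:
b(B) = 28 + 24*B (b(B) = 24*B + 28 = 28 + 24*B)
(√(-5990 + b(-59)) + 10613)*(32815 + 20924) = (√(-5990 + (28 + 24*(-59))) + 10613)*(32815 + 20924) = (√(-5990 + (28 - 1416)) + 10613)*53739 = (√(-5990 - 1388) + 10613)*53739 = (√(-7378) + 10613)*53739 = (I*√7378 + 10613)*53739 = (10613 + I*√7378)*53739 = 570332007 + 53739*I*√7378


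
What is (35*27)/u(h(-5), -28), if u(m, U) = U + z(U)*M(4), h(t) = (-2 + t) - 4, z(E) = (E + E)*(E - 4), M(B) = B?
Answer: 9/68 ≈ 0.13235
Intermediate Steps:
z(E) = 2*E*(-4 + E) (z(E) = (2*E)*(-4 + E) = 2*E*(-4 + E))
h(t) = -6 + t
u(m, U) = U + 8*U*(-4 + U) (u(m, U) = U + (2*U*(-4 + U))*4 = U + 8*U*(-4 + U))
(35*27)/u(h(-5), -28) = (35*27)/((-28*(-31 + 8*(-28)))) = 945/((-28*(-31 - 224))) = 945/((-28*(-255))) = 945/7140 = 945*(1/7140) = 9/68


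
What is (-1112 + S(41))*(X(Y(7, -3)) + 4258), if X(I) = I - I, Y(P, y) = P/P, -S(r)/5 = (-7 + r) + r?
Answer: -6331646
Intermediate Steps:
S(r) = 35 - 10*r (S(r) = -5*((-7 + r) + r) = -5*(-7 + 2*r) = 35 - 10*r)
Y(P, y) = 1
X(I) = 0
(-1112 + S(41))*(X(Y(7, -3)) + 4258) = (-1112 + (35 - 10*41))*(0 + 4258) = (-1112 + (35 - 410))*4258 = (-1112 - 375)*4258 = -1487*4258 = -6331646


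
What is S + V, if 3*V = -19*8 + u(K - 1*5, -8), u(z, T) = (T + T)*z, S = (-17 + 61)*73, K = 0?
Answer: 3188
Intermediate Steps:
S = 3212 (S = 44*73 = 3212)
u(z, T) = 2*T*z (u(z, T) = (2*T)*z = 2*T*z)
V = -24 (V = (-19*8 + 2*(-8)*(0 - 1*5))/3 = (-152 + 2*(-8)*(0 - 5))/3 = (-152 + 2*(-8)*(-5))/3 = (-152 + 80)/3 = (1/3)*(-72) = -24)
S + V = 3212 - 24 = 3188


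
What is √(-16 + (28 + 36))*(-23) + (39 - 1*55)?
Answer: -16 - 92*√3 ≈ -175.35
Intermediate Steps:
√(-16 + (28 + 36))*(-23) + (39 - 1*55) = √(-16 + 64)*(-23) + (39 - 55) = √48*(-23) - 16 = (4*√3)*(-23) - 16 = -92*√3 - 16 = -16 - 92*√3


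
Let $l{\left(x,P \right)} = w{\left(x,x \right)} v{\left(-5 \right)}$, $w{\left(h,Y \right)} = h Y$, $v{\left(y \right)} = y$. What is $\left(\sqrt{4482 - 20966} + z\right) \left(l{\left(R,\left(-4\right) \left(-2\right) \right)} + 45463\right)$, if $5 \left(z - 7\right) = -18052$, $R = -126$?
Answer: $\frac{611082589}{5} - 67834 i \sqrt{4121} \approx 1.2222 \cdot 10^{8} - 4.3546 \cdot 10^{6} i$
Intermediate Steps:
$w{\left(h,Y \right)} = Y h$
$z = - \frac{18017}{5}$ ($z = 7 + \frac{1}{5} \left(-18052\right) = 7 - \frac{18052}{5} = - \frac{18017}{5} \approx -3603.4$)
$l{\left(x,P \right)} = - 5 x^{2}$ ($l{\left(x,P \right)} = x x \left(-5\right) = x^{2} \left(-5\right) = - 5 x^{2}$)
$\left(\sqrt{4482 - 20966} + z\right) \left(l{\left(R,\left(-4\right) \left(-2\right) \right)} + 45463\right) = \left(\sqrt{4482 - 20966} - \frac{18017}{5}\right) \left(- 5 \left(-126\right)^{2} + 45463\right) = \left(\sqrt{-16484} - \frac{18017}{5}\right) \left(\left(-5\right) 15876 + 45463\right) = \left(2 i \sqrt{4121} - \frac{18017}{5}\right) \left(-79380 + 45463\right) = \left(- \frac{18017}{5} + 2 i \sqrt{4121}\right) \left(-33917\right) = \frac{611082589}{5} - 67834 i \sqrt{4121}$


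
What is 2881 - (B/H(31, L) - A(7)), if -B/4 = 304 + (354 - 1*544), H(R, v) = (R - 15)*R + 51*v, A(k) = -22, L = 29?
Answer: 5646981/1975 ≈ 2859.2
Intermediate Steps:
H(R, v) = 51*v + R*(-15 + R) (H(R, v) = (-15 + R)*R + 51*v = R*(-15 + R) + 51*v = 51*v + R*(-15 + R))
B = -456 (B = -4*(304 + (354 - 1*544)) = -4*(304 + (354 - 544)) = -4*(304 - 190) = -4*114 = -456)
2881 - (B/H(31, L) - A(7)) = 2881 - (-456/(31² - 15*31 + 51*29) - 1*(-22)) = 2881 - (-456/(961 - 465 + 1479) + 22) = 2881 - (-456/1975 + 22) = 2881 - 1*42994/1975 = 2881 - 42994/1975 = 5646981/1975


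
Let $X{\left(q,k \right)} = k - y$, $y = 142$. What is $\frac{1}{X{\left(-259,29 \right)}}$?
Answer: $- \frac{1}{113} \approx -0.0088496$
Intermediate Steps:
$X{\left(q,k \right)} = -142 + k$ ($X{\left(q,k \right)} = k - 142 = -142 + k$)
$\frac{1}{X{\left(-259,29 \right)}} = \frac{1}{-142 + 29} = \frac{1}{-113} = - \frac{1}{113}$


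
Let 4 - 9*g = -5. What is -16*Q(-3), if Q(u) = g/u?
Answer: 16/3 ≈ 5.3333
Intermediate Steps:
g = 1 (g = 4/9 - ⅑*(-5) = 4/9 + 5/9 = 1)
Q(u) = 1/u
-16*Q(-3) = -16/(-3) = -16*(-⅓) = 16/3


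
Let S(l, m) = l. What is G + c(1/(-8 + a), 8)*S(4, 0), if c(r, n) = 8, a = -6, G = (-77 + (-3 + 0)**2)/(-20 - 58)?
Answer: 1282/39 ≈ 32.872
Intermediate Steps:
G = 34/39 (G = (-77 + (-3)**2)/(-78) = (-77 + 9)*(-1/78) = -68*(-1/78) = 34/39 ≈ 0.87179)
G + c(1/(-8 + a), 8)*S(4, 0) = 34/39 + 8*4 = 34/39 + 32 = 1282/39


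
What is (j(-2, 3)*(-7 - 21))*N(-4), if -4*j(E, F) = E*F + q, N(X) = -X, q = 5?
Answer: -28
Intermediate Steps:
j(E, F) = -5/4 - E*F/4 (j(E, F) = -(E*F + 5)/4 = -(5 + E*F)/4 = -5/4 - E*F/4)
(j(-2, 3)*(-7 - 21))*N(-4) = ((-5/4 - 1/4*(-2)*3)*(-7 - 21))*(-1*(-4)) = ((-5/4 + 3/2)*(-28))*4 = ((1/4)*(-28))*4 = -7*4 = -28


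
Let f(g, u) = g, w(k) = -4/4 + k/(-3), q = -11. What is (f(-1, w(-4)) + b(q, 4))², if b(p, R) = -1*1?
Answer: 4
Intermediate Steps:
w(k) = -1 - k/3 (w(k) = -4*¼ + k*(-⅓) = -1 - k/3)
b(p, R) = -1
(f(-1, w(-4)) + b(q, 4))² = (-1 - 1)² = (-2)² = 4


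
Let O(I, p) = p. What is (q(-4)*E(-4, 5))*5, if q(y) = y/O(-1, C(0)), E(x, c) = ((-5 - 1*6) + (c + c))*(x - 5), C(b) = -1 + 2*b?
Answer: 180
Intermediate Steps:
E(x, c) = (-11 + 2*c)*(-5 + x) (E(x, c) = ((-5 - 6) + 2*c)*(-5 + x) = (-11 + 2*c)*(-5 + x))
q(y) = -y (q(y) = y/(-1 + 2*0) = y/(-1 + 0) = y/(-1) = y*(-1) = -y)
(q(-4)*E(-4, 5))*5 = ((-1*(-4))*(55 - 11*(-4) - 10*5 + 2*5*(-4)))*5 = (4*(55 + 44 - 50 - 40))*5 = (4*9)*5 = 36*5 = 180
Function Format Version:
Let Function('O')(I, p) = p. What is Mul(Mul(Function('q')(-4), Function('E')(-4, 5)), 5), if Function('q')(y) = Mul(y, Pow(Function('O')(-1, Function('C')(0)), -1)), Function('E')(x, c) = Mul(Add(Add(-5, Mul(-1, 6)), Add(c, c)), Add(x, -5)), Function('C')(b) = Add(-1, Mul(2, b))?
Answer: 180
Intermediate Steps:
Function('E')(x, c) = Mul(Add(-11, Mul(2, c)), Add(-5, x)) (Function('E')(x, c) = Mul(Add(Add(-5, -6), Mul(2, c)), Add(-5, x)) = Mul(Add(-11, Mul(2, c)), Add(-5, x)))
Function('q')(y) = Mul(-1, y) (Function('q')(y) = Mul(y, Pow(Add(-1, Mul(2, 0)), -1)) = Mul(y, Pow(Add(-1, 0), -1)) = Mul(y, Pow(-1, -1)) = Mul(y, -1) = Mul(-1, y))
Mul(Mul(Function('q')(-4), Function('E')(-4, 5)), 5) = Mul(Mul(Mul(-1, -4), Add(55, Mul(-11, -4), Mul(-10, 5), Mul(2, 5, -4))), 5) = Mul(Mul(4, Add(55, 44, -50, -40)), 5) = Mul(Mul(4, 9), 5) = Mul(36, 5) = 180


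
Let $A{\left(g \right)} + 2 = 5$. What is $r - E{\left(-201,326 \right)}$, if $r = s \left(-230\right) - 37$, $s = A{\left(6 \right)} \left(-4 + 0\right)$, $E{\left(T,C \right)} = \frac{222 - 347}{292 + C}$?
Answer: $\frac{1682939}{618} \approx 2723.2$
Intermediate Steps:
$A{\left(g \right)} = 3$ ($A{\left(g \right)} = -2 + 5 = 3$)
$E{\left(T,C \right)} = - \frac{125}{292 + C}$
$s = -12$ ($s = 3 \left(-4 + 0\right) = 3 \left(-4\right) = -12$)
$r = 2723$ ($r = \left(-12\right) \left(-230\right) - 37 = 2760 - 37 = 2723$)
$r - E{\left(-201,326 \right)} = 2723 - - \frac{125}{292 + 326} = 2723 - - \frac{125}{618} = 2723 + \frac{125}{618} = \frac{1682939}{618}$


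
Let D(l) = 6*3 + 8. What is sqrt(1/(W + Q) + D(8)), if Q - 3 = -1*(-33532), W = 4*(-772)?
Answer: sqrt(2678060609)/10149 ≈ 5.0990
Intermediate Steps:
D(l) = 26 (D(l) = 18 + 8 = 26)
W = -3088
Q = 33535 (Q = 3 - 1*(-33532) = 3 + 33532 = 33535)
sqrt(1/(W + Q) + D(8)) = sqrt(1/(-3088 + 33535) + 26) = sqrt(1/30447 + 26) = sqrt(791623/30447) = sqrt(2678060609)/10149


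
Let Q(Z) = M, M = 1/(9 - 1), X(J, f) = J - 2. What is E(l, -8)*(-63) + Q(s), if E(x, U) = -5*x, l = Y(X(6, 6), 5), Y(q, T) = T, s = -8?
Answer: 12601/8 ≈ 1575.1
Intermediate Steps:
X(J, f) = -2 + J
M = ⅛ (M = 1/8 = ⅛ ≈ 0.12500)
l = 5
Q(Z) = ⅛
E(l, -8)*(-63) + Q(s) = -5*5*(-63) + ⅛ = -25*(-63) + ⅛ = 1575 + ⅛ = 12601/8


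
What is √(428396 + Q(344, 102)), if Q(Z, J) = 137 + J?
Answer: √428635 ≈ 654.70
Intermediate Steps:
√(428396 + Q(344, 102)) = √(428396 + (137 + 102)) = √(428396 + 239) = √428635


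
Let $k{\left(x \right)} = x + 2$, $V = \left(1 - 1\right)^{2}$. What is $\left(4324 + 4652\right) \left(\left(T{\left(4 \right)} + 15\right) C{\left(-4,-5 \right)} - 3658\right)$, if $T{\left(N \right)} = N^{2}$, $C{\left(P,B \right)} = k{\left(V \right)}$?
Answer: $-32277696$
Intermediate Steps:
$V = 0$ ($V = 0^{2} = 0$)
$k{\left(x \right)} = 2 + x$
$C{\left(P,B \right)} = 2$ ($C{\left(P,B \right)} = 2 + 0 = 2$)
$\left(4324 + 4652\right) \left(\left(T{\left(4 \right)} + 15\right) C{\left(-4,-5 \right)} - 3658\right) = \left(4324 + 4652\right) \left(\left(4^{2} + 15\right) 2 - 3658\right) = 8976 \left(\left(16 + 15\right) 2 - 3658\right) = 8976 \left(31 \cdot 2 - 3658\right) = 8976 \left(62 - 3658\right) = 8976 \left(-3596\right) = -32277696$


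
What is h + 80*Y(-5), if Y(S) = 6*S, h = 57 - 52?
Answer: -2395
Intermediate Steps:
h = 5
h + 80*Y(-5) = 5 + 80*(6*(-5)) = 5 + 80*(-30) = 5 - 2400 = -2395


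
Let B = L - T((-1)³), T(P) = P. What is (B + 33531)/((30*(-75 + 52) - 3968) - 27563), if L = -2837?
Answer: -4385/4603 ≈ -0.95264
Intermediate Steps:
B = -2836 (B = -2837 - 1*(-1)³ = -2837 - 1*(-1) = -2837 + 1 = -2836)
(B + 33531)/((30*(-75 + 52) - 3968) - 27563) = (-2836 + 33531)/((30*(-75 + 52) - 3968) - 27563) = 30695/((30*(-23) - 3968) - 27563) = 30695/((-690 - 3968) - 27563) = 30695/(-4658 - 27563) = 30695/(-32221) = 30695*(-1/32221) = -4385/4603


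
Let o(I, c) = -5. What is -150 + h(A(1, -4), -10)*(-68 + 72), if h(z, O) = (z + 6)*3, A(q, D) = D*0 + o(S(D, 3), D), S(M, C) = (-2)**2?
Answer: -138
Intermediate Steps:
S(M, C) = 4
A(q, D) = -5 (A(q, D) = D*0 - 5 = 0 - 5 = -5)
h(z, O) = 18 + 3*z (h(z, O) = (6 + z)*3 = 18 + 3*z)
-150 + h(A(1, -4), -10)*(-68 + 72) = -150 + (18 + 3*(-5))*(-68 + 72) = -150 + (18 - 15)*4 = -150 + 3*4 = -150 + 12 = -138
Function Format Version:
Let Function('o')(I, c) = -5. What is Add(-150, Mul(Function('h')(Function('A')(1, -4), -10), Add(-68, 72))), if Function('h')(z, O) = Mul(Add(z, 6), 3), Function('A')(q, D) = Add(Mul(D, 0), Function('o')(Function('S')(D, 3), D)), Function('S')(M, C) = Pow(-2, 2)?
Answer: -138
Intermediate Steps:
Function('S')(M, C) = 4
Function('A')(q, D) = -5 (Function('A')(q, D) = Add(Mul(D, 0), -5) = Add(0, -5) = -5)
Function('h')(z, O) = Add(18, Mul(3, z)) (Function('h')(z, O) = Mul(Add(6, z), 3) = Add(18, Mul(3, z)))
Add(-150, Mul(Function('h')(Function('A')(1, -4), -10), Add(-68, 72))) = Add(-150, Mul(Add(18, Mul(3, -5)), Add(-68, 72))) = Add(-150, Mul(Add(18, -15), 4)) = Add(-150, Mul(3, 4)) = Add(-150, 12) = -138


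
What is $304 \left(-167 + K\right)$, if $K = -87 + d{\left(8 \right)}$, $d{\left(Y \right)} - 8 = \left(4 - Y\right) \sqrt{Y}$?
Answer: $-74784 - 2432 \sqrt{2} \approx -78223.0$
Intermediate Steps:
$d{\left(Y \right)} = 8 + \sqrt{Y} \left(4 - Y\right)$ ($d{\left(Y \right)} = 8 + \left(4 - Y\right) \sqrt{Y} = 8 + \sqrt{Y} \left(4 - Y\right)$)
$K = -79 - 8 \sqrt{2}$ ($K = -87 + \left(8 - 8^{\frac{3}{2}} + 4 \sqrt{8}\right) = -87 + \left(8 - 16 \sqrt{2} + 4 \cdot 2 \sqrt{2}\right) = -87 + \left(8 - 16 \sqrt{2} + 8 \sqrt{2}\right) = -87 + \left(8 - 8 \sqrt{2}\right) = -79 - 8 \sqrt{2} \approx -90.314$)
$304 \left(-167 + K\right) = 304 \left(-167 - \left(79 + 8 \sqrt{2}\right)\right) = 304 \left(-246 - 8 \sqrt{2}\right) = -74784 - 2432 \sqrt{2}$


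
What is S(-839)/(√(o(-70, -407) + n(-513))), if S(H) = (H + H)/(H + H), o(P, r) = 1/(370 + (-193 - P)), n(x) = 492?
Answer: √1200667/24305 ≈ 0.045083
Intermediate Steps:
o(P, r) = 1/(177 - P)
S(H) = 1 (S(H) = (2*H)/((2*H)) = (2*H)*(1/(2*H)) = 1)
S(-839)/(√(o(-70, -407) + n(-513))) = 1/√(-1/(-177 - 70) + 492) = 1/√(-1/(-247) + 492) = 1/√(-1*(-1/247) + 492) = 1/√(1/247 + 492) = 1/√(121525/247) = 1/(5*√1200667/247) = 1*(√1200667/24305) = √1200667/24305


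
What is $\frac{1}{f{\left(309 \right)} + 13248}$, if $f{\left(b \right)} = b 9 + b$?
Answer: $\frac{1}{16338} \approx 6.1207 \cdot 10^{-5}$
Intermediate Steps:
$f{\left(b \right)} = 10 b$ ($f{\left(b \right)} = 9 b + b = 10 b$)
$\frac{1}{f{\left(309 \right)} + 13248} = \frac{1}{10 \cdot 309 + 13248} = \frac{1}{3090 + 13248} = \frac{1}{16338}$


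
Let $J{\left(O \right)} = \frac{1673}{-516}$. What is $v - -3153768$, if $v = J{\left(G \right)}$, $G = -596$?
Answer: $\frac{1627342615}{516} \approx 3.1538 \cdot 10^{6}$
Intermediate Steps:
$J{\left(O \right)} = - \frac{1673}{516}$ ($J{\left(O \right)} = 1673 \left(- \frac{1}{516}\right) = - \frac{1673}{516}$)
$v = - \frac{1673}{516} \approx -3.2422$
$v - -3153768 = - \frac{1673}{516} - -3153768 = - \frac{1673}{516} + 3153768 = \frac{1627342615}{516}$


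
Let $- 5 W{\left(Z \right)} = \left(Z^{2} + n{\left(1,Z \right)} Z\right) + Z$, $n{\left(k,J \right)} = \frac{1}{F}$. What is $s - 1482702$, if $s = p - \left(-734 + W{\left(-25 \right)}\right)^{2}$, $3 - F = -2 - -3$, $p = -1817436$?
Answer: $- \frac{16100761}{4} \approx -4.0252 \cdot 10^{6}$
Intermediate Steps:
$F = 2$ ($F = 3 - \left(-2 - -3\right) = 3 - \left(-2 + 3\right) = 3 - 1 = 2$)
$n{\left(k,J \right)} = \frac{1}{2}$
$W{\left(Z \right)} = - \frac{3 Z}{10} - \frac{Z^{2}}{5}$ ($W{\left(Z \right)} = - \frac{\left(Z^{2} + \frac{Z}{2}\right) + Z}{5} = - \frac{Z^{2} + \frac{3 Z}{2}}{5} = - \frac{3 Z}{10} - \frac{Z^{2}}{5}$)
$s = - \frac{10169953}{4}$ ($s = -1817436 - \left(-734 - - \frac{5 \left(3 + 2 \left(-25\right)\right)}{2}\right)^{2} = -1817436 - \left(-734 - - \frac{5 \left(3 - 50\right)}{2}\right)^{2} = -1817436 - \left(-734 - \left(- \frac{5}{2}\right) \left(-47\right)\right)^{2} = -1817436 - \left(-734 - \frac{235}{2}\right)^{2} = -1817436 - \left(- \frac{1703}{2}\right)^{2} = -1817436 - \frac{2900209}{4} = - \frac{10169953}{4} \approx -2.5425 \cdot 10^{6}$)
$s - 1482702 = - \frac{10169953}{4} - 1482702 = - \frac{16100761}{4}$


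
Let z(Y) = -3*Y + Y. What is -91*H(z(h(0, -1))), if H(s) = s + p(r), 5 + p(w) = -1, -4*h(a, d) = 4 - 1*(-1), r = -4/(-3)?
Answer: 637/2 ≈ 318.50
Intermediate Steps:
r = 4/3 (r = -4*(-⅓) = 4/3 ≈ 1.3333)
h(a, d) = -5/4 (h(a, d) = -(4 - 1*(-1))/4 = -(4 + 1)/4 = -¼*5 = -5/4)
p(w) = -6 (p(w) = -5 - 1 = -6)
z(Y) = -2*Y
H(s) = -6 + s (H(s) = s - 6 = -6 + s)
-91*H(z(h(0, -1))) = -91*(-6 - 2*(-5/4)) = -91*(-6 + 5/2) = -91*(-7/2) = 637/2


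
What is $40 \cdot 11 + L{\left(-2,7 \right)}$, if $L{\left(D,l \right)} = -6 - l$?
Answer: $427$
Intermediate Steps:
$40 \cdot 11 + L{\left(-2,7 \right)} = 40 \cdot 11 - 13 = 440 - 13 = 427$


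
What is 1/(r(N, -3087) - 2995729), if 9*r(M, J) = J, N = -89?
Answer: -1/2996072 ≈ -3.3377e-7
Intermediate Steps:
r(M, J) = J/9
1/(r(N, -3087) - 2995729) = 1/((⅑)*(-3087) - 2995729) = 1/(-343 - 2995729) = 1/(-2996072) = -1/2996072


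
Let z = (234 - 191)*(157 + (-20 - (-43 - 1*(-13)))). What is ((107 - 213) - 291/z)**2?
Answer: 579847221529/51566761 ≈ 11245.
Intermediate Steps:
z = 7181 (z = 43*(157 + (-20 - (-43 + 13))) = 43*(157 + (-20 - 1*(-30))) = 43*(157 + (-20 + 30)) = 43*(157 + 10) = 43*167 = 7181)
((107 - 213) - 291/z)**2 = ((107 - 213) - 291/7181)**2 = (-106 - 291*1/7181)**2 = (-106 - 291/7181)**2 = (-761477/7181)**2 = 579847221529/51566761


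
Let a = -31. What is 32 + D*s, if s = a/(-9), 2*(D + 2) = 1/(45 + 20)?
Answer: 29411/1170 ≈ 25.138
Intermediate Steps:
D = -259/130 (D = -2 + 1/(2*(45 + 20)) = -2 + (1/2)/65 = -2 + (1/2)*(1/65) = -2 + 1/130 = -259/130 ≈ -1.9923)
s = 31/9 (s = -31/(-9) = -31*(-1/9) = 31/9 ≈ 3.4444)
32 + D*s = 32 - 259/130*31/9 = 32 - 8029/1170 = 29411/1170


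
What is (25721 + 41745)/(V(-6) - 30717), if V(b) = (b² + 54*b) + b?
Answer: -67466/31011 ≈ -2.1756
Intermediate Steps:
V(b) = b² + 55*b
(25721 + 41745)/(V(-6) - 30717) = (25721 + 41745)/(-6*(55 - 6) - 30717) = 67466/(-6*49 - 30717) = 67466/(-294 - 30717) = 67466/(-31011) = 67466*(-1/31011) = -67466/31011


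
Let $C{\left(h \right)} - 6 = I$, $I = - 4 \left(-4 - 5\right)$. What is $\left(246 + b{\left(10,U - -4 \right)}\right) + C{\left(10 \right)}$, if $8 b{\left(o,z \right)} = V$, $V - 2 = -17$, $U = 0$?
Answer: $\frac{2289}{8} \approx 286.13$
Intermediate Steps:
$V = -15$ ($V = 2 - 17 = -15$)
$b{\left(o,z \right)} = - \frac{15}{8}$ ($b{\left(o,z \right)} = \frac{1}{8} \left(-15\right) = - \frac{15}{8}$)
$I = 36$ ($I = \left(-4\right) \left(-9\right) = 36$)
$C{\left(h \right)} = 42$ ($C{\left(h \right)} = 6 + 36 = 42$)
$\left(246 + b{\left(10,U - -4 \right)}\right) + C{\left(10 \right)} = \left(246 - \frac{15}{8}\right) + 42 = \frac{1953}{8} + 42 = \frac{2289}{8}$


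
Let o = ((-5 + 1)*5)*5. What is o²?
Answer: 10000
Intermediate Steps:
o = -100 (o = -4*5*5 = -20*5 = -100)
o² = (-100)² = 10000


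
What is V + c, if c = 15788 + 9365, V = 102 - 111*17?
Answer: 23368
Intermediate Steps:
V = -1785 (V = 102 - 1887 = -1785)
c = 25153
V + c = -1785 + 25153 = 23368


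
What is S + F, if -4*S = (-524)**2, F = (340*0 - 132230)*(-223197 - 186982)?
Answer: 54237900526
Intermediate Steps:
F = 54237969170 (F = (0 - 132230)*(-410179) = -132230*(-410179) = 54237969170)
S = -68644 (S = -1/4*(-524)**2 = -1/4*274576 = -68644)
S + F = -68644 + 54237969170 = 54237900526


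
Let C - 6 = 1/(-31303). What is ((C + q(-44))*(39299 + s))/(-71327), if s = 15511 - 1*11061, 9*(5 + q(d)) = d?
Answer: 5325779654/2232749081 ≈ 2.3853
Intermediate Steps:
q(d) = -5 + d/9
s = 4450 (s = 15511 - 11061 = 4450)
C = 187817/31303 (C = 6 + 1/(-31303) = 6 - 1/31303 = 187817/31303 ≈ 6.0000)
((C + q(-44))*(39299 + s))/(-71327) = ((187817/31303 + (-5 + (⅑)*(-44)))*(39299 + 4450))/(-71327) = ((187817/31303 + (-5 - 44/9))*43749)*(-1/71327) = ((187817/31303 - 89/9)*43749)*(-1/71327) = -1095614/281727*43749*(-1/71327) = -5325779654/31303*(-1/71327) = 5325779654/2232749081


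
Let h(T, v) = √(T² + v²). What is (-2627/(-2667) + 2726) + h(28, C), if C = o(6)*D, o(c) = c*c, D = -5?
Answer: 7272869/2667 + 4*√2074 ≈ 2909.1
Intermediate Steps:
o(c) = c²
C = -180 (C = 6²*(-5) = 36*(-5) = -180)
(-2627/(-2667) + 2726) + h(28, C) = (-2627/(-2667) + 2726) + √(28² + (-180)²) = (-2627*(-1/2667) + 2726) + √(784 + 32400) = (2627/2667 + 2726) + √33184 = 7272869/2667 + 4*√2074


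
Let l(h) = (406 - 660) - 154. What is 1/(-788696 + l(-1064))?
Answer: -1/789104 ≈ -1.2673e-6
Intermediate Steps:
l(h) = -408 (l(h) = -254 - 154 = -408)
1/(-788696 + l(-1064)) = 1/(-788696 - 408) = 1/(-789104) = -1/789104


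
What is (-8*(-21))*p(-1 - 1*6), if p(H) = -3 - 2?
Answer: -840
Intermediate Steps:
p(H) = -5
(-8*(-21))*p(-1 - 1*6) = -8*(-21)*(-5) = 168*(-5) = -840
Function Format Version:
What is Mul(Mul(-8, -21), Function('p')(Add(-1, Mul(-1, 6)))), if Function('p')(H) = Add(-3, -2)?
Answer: -840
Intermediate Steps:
Function('p')(H) = -5
Mul(Mul(-8, -21), Function('p')(Add(-1, Mul(-1, 6)))) = Mul(Mul(-8, -21), -5) = Mul(168, -5) = -840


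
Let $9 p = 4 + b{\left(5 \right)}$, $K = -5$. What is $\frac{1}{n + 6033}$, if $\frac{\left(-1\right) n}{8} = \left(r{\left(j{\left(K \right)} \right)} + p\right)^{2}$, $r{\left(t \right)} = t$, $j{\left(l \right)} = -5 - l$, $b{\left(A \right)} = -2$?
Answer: $\frac{81}{488641} \approx 0.00016577$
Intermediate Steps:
$p = \frac{2}{9}$ ($p = \frac{4 - 2}{9} = \frac{1}{9} \cdot 2 = \frac{2}{9} \approx 0.22222$)
$n = - \frac{32}{81}$ ($n = - 8 \left(\left(-5 - -5\right) + \frac{2}{9}\right)^{2} = - 8 \left(\left(-5 + 5\right) + \frac{2}{9}\right)^{2} = - 8 \left(0 + \frac{2}{9}\right)^{2} = - 8 \left(\frac{2}{9}\right)^{2} = \left(-8\right) \frac{4}{81} = - \frac{32}{81} \approx -0.39506$)
$\frac{1}{n + 6033} = \frac{1}{- \frac{32}{81} + 6033} = \frac{1}{\frac{488641}{81}} = \frac{81}{488641}$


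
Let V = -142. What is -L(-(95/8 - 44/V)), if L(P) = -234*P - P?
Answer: -1626435/568 ≈ -2863.4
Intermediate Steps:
L(P) = -235*P
-L(-(95/8 - 44/V)) = -(-235)*(-(95/8 - 44/(-142))) = -(-235)*(-(95*(⅛) - 44*(-1/142))) = -(-235)*(-(95/8 + 22/71)) = -(-235)*(-1*6921/568) = -(-235)*(-6921)/568 = -1*1626435/568 = -1626435/568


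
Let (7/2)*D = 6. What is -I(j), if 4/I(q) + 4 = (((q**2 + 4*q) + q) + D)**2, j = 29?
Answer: -49/11950800 ≈ -4.1001e-6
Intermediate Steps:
D = 12/7 (D = (2/7)*6 = 12/7 ≈ 1.7143)
I(q) = 4/(-4 + (12/7 + q**2 + 5*q)**2) (I(q) = 4/(-4 + (((q**2 + 4*q) + q) + 12/7)**2) = 4/(-4 + ((q**2 + 5*q) + 12/7)**2) = 4/(-4 + (12/7 + q**2 + 5*q)**2))
-I(j) = -196/(-196 + (12 + 7*29**2 + 35*29)**2) = -196/(-196 + (12 + 7*841 + 1015)**2) = -196/(-196 + (12 + 5887 + 1015)**2) = -196/(-196 + 6914**2) = -196/(-196 + 47803396) = -196/47803200 = -1*49/11950800 = -49/11950800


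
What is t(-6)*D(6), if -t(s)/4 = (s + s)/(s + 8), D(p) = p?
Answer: 144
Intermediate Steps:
t(s) = -8*s/(8 + s) (t(s) = -4*(s + s)/(s + 8) = -4*2*s/(8 + s) = -8*s/(8 + s))
t(-6)*D(6) = -8*(-6)/(8 - 6)*6 = -8*(-6)/2*6 = -8*(-6)*1/2*6 = 24*6 = 144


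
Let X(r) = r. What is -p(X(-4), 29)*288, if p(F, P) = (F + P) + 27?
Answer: -14976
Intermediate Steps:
p(F, P) = 27 + F + P
-p(X(-4), 29)*288 = -(27 - 4 + 29)*288 = -52*288 = -1*14976 = -14976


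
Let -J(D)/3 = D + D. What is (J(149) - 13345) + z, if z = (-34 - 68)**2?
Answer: -3835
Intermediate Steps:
J(D) = -6*D (J(D) = -3*(D + D) = -6*D)
z = 10404 (z = (-102)**2 = 10404)
(J(149) - 13345) + z = (-6*149 - 13345) + 10404 = (-894 - 13345) + 10404 = -14239 + 10404 = -3835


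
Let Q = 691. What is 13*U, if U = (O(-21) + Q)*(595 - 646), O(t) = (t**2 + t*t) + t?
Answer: -1028976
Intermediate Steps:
O(t) = t + 2*t**2 (O(t) = (t**2 + t**2) + t = 2*t**2 + t = t + 2*t**2)
U = -79152 (U = (-21*(1 + 2*(-21)) + 691)*(595 - 646) = (-21*(1 - 42) + 691)*(-51) = (-21*(-41) + 691)*(-51) = (861 + 691)*(-51) = 1552*(-51) = -79152)
13*U = 13*(-79152) = -1028976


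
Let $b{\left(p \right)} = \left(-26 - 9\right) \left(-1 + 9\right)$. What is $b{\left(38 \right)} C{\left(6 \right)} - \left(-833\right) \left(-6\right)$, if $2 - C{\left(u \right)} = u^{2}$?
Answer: $4522$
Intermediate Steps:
$b{\left(p \right)} = -280$ ($b{\left(p \right)} = \left(-35\right) 8 = -280$)
$C{\left(u \right)} = 2 - u^{2}$
$b{\left(38 \right)} C{\left(6 \right)} - \left(-833\right) \left(-6\right) = - 280 \left(2 - 6^{2}\right) - \left(-833\right) \left(-6\right) = - 280 \left(2 - 36\right) - 4998 = \left(-280\right) \left(-34\right) - 4998 = 9520 - 4998 = 4522$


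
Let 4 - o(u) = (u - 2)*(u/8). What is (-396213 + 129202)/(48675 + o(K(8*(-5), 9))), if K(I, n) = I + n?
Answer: -2136088/388409 ≈ -5.4996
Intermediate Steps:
o(u) = 4 - u*(-2 + u)/8 (o(u) = 4 - (u - 2)*u/8 = 4 - (-2 + u)*u*(1/8) = 4 - (-2 + u)*u/8 = 4 - u*(-2 + u)/8)
(-396213 + 129202)/(48675 + o(K(8*(-5), 9))) = (-396213 + 129202)/(48675 + (4 - (8*(-5) + 9)**2/8 + (8*(-5) + 9)/4)) = -267011/(48675 + (4 - (-40 + 9)**2/8 + (-40 + 9)/4)) = -267011/(48675 + (4 - 1/8*(-31)**2 + (1/4)*(-31))) = -267011/(48675 + (4 - 1/8*961 - 31/4)) = -267011/(48675 + (4 - 961/8 - 31/4)) = -267011/(48675 - 991/8) = -267011/388409/8 = -267011*8/388409 = -2136088/388409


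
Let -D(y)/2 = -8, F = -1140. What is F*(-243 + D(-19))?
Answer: 258780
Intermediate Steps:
D(y) = 16 (D(y) = -2*(-8) = 16)
F*(-243 + D(-19)) = -1140*(-243 + 16) = -1140*(-227) = 258780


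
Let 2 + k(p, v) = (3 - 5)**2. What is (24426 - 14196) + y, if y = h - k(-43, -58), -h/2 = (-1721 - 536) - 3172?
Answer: 21086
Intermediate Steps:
h = 10858 (h = -2*((-1721 - 536) - 3172) = -2*(-2257 - 3172) = -2*(-5429) = 10858)
k(p, v) = 2 (k(p, v) = -2 + (3 - 5)**2 = -2 + (-2)**2 = -2 + 4 = 2)
y = 10856 (y = 10858 - 1*2 = 10858 - 2 = 10856)
(24426 - 14196) + y = (24426 - 14196) + 10856 = 10230 + 10856 = 21086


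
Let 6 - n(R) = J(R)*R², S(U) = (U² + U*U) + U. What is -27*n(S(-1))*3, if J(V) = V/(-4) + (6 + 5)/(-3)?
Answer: -3213/4 ≈ -803.25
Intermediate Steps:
J(V) = -11/3 - V/4 (J(V) = V*(-¼) + 11*(-⅓) = -V/4 - 11/3 = -11/3 - V/4)
S(U) = U + 2*U² (S(U) = (U² + U²) + U = 2*U² + U = U + 2*U²)
n(R) = 6 - R²*(-11/3 - R/4) (n(R) = 6 - (-11/3 - R/4)*R² = 6 - R²*(-11/3 - R/4))
-27*n(S(-1))*3 = -27*(6 + (-(1 + 2*(-1)))²*(44 + 3*(-(1 + 2*(-1))))/12)*3 = -27*(6 + (-(1 - 2))²*(44 + 3*(-(1 - 2)))/12)*3 = -27*(6 + (-1*(-1))²*(44 + 3*(-1*(-1)))/12)*3 = -27*(6 + (1/12)*1²*(44 + 3*1))*3 = -27*(6 + (1/12)*1*(44 + 3))*3 = -27*(6 + (1/12)*1*47)*3 = -27*(6 + 47/12)*3 = -27*119/12*3 = -1071/4*3 = -3213/4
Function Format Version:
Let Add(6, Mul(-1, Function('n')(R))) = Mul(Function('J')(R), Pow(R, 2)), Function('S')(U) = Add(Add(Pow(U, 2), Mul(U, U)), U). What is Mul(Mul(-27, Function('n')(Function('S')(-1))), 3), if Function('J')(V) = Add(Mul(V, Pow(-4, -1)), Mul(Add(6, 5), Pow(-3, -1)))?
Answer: Rational(-3213, 4) ≈ -803.25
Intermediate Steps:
Function('J')(V) = Add(Rational(-11, 3), Mul(Rational(-1, 4), V)) (Function('J')(V) = Add(Mul(V, Rational(-1, 4)), Mul(11, Rational(-1, 3))) = Add(Mul(Rational(-1, 4), V), Rational(-11, 3)) = Add(Rational(-11, 3), Mul(Rational(-1, 4), V)))
Function('S')(U) = Add(U, Mul(2, Pow(U, 2))) (Function('S')(U) = Add(Add(Pow(U, 2), Pow(U, 2)), U) = Add(Mul(2, Pow(U, 2)), U) = Add(U, Mul(2, Pow(U, 2))))
Function('n')(R) = Add(6, Mul(-1, Pow(R, 2), Add(Rational(-11, 3), Mul(Rational(-1, 4), R)))) (Function('n')(R) = Add(6, Mul(-1, Mul(Add(Rational(-11, 3), Mul(Rational(-1, 4), R)), Pow(R, 2)))) = Add(6, Mul(-1, Mul(Pow(R, 2), Add(Rational(-11, 3), Mul(Rational(-1, 4), R))))) = Add(6, Mul(-1, Pow(R, 2), Add(Rational(-11, 3), Mul(Rational(-1, 4), R)))))
Mul(Mul(-27, Function('n')(Function('S')(-1))), 3) = Mul(Mul(-27, Add(6, Mul(Rational(1, 12), Pow(Mul(-1, Add(1, Mul(2, -1))), 2), Add(44, Mul(3, Mul(-1, Add(1, Mul(2, -1)))))))), 3) = Mul(Mul(-27, Add(6, Mul(Rational(1, 12), Pow(Mul(-1, Add(1, -2)), 2), Add(44, Mul(3, Mul(-1, Add(1, -2))))))), 3) = Mul(Mul(-27, Add(6, Mul(Rational(1, 12), Pow(Mul(-1, -1), 2), Add(44, Mul(3, Mul(-1, -1)))))), 3) = Mul(Mul(-27, Add(6, Mul(Rational(1, 12), Pow(1, 2), Add(44, Mul(3, 1))))), 3) = Mul(Mul(-27, Add(6, Mul(Rational(1, 12), 1, Add(44, 3)))), 3) = Mul(Mul(-27, Add(6, Mul(Rational(1, 12), 1, 47))), 3) = Mul(Mul(-27, Add(6, Rational(47, 12))), 3) = Mul(Mul(-27, Rational(119, 12)), 3) = Mul(Rational(-1071, 4), 3) = Rational(-3213, 4)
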